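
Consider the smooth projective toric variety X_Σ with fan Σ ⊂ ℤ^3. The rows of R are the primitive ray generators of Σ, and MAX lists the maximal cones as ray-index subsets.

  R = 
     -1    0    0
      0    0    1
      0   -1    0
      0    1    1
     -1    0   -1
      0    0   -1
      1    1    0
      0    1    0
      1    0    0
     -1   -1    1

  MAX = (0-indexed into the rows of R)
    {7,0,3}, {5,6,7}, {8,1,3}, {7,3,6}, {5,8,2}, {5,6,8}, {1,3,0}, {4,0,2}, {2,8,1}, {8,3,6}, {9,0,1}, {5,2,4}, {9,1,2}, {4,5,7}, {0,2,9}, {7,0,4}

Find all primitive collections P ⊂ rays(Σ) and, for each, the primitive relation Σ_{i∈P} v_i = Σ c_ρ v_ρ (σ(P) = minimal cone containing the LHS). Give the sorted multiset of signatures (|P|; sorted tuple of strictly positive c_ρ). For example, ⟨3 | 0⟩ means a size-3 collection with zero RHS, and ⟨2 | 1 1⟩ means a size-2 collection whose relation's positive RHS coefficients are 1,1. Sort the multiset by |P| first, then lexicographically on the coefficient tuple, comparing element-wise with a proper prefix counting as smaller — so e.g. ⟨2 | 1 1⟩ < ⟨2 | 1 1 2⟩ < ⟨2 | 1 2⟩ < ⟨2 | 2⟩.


|primitive collections| = 22. Relations:

  {0,8}:  v_{0} + v_{8} = 0 — sig = ⟨2 | 0⟩
  {1,5}:  v_{1} + v_{5} = 0 — sig = ⟨2 | 0⟩
  {2,7}:  v_{2} + v_{7} = 0 — sig = ⟨2 | 0⟩
  {0,5}:  v_{0} + v_{5} = v_{4} — sig = ⟨2 | 1⟩
  {0,6}:  v_{0} + v_{6} = v_{7} — sig = ⟨2 | 1⟩
  {1,4}:  v_{1} + v_{4} = v_{0} — sig = ⟨2 | 1⟩
  {1,7}:  v_{1} + v_{7} = v_{3} — sig = ⟨2 | 1⟩
  {2,3}:  v_{2} + v_{3} = v_{1} — sig = ⟨2 | 1⟩
  {2,6}:  v_{2} + v_{6} = v_{8} — sig = ⟨2 | 1⟩
  {3,5}:  v_{3} + v_{5} = v_{7} — sig = ⟨2 | 1⟩
  {4,8}:  v_{4} + v_{8} = v_{5} — sig = ⟨2 | 1⟩
  {6,9}:  v_{6} + v_{9} = v_{1} — sig = ⟨2 | 1⟩
  {7,8}:  v_{7} + v_{8} = v_{6} — sig = ⟨2 | 1⟩
  {1,6}:  v_{1} + v_{6} = v_{3} + v_{8} — sig = ⟨2 | 1 1⟩
  {3,4}:  v_{3} + v_{4} = v_{0} + v_{7} — sig = ⟨2 | 1 1⟩
  {4,6}:  v_{4} + v_{6} = v_{5} + v_{7} — sig = ⟨2 | 1 1⟩
  {5,9}:  v_{5} + v_{9} = v_{0} + v_{2} — sig = ⟨2 | 1 1⟩
  {7,9}:  v_{7} + v_{9} = v_{0} + v_{1} — sig = ⟨2 | 1 1⟩
  {8,9}:  v_{8} + v_{9} = v_{1} + v_{2} — sig = ⟨2 | 1 1⟩
  {3,9}:  v_{3} + v_{9} = v_{0} + 2·v_{1} — sig = ⟨2 | 1 2⟩
  {4,9}:  v_{4} + v_{9} = 2·v_{0} + v_{2} — sig = ⟨2 | 1 2⟩
  {0,1,2}:  v_{0} + v_{1} + v_{2} = v_{9} — sig = ⟨3 | 1⟩

Sorted signature multiset PRS(X):
    ⟨2 | 0⟩
    ⟨2 | 0⟩
    ⟨2 | 0⟩
    ⟨2 | 1⟩
    ⟨2 | 1⟩
    ⟨2 | 1⟩
    ⟨2 | 1⟩
    ⟨2 | 1⟩
    ⟨2 | 1⟩
    ⟨2 | 1⟩
    ⟨2 | 1⟩
    ⟨2 | 1⟩
    ⟨2 | 1⟩
    ⟨2 | 1 1⟩
    ⟨2 | 1 1⟩
    ⟨2 | 1 1⟩
    ⟨2 | 1 1⟩
    ⟨2 | 1 1⟩
    ⟨2 | 1 1⟩
    ⟨2 | 1 2⟩
    ⟨2 | 1 2⟩
    ⟨3 | 1⟩


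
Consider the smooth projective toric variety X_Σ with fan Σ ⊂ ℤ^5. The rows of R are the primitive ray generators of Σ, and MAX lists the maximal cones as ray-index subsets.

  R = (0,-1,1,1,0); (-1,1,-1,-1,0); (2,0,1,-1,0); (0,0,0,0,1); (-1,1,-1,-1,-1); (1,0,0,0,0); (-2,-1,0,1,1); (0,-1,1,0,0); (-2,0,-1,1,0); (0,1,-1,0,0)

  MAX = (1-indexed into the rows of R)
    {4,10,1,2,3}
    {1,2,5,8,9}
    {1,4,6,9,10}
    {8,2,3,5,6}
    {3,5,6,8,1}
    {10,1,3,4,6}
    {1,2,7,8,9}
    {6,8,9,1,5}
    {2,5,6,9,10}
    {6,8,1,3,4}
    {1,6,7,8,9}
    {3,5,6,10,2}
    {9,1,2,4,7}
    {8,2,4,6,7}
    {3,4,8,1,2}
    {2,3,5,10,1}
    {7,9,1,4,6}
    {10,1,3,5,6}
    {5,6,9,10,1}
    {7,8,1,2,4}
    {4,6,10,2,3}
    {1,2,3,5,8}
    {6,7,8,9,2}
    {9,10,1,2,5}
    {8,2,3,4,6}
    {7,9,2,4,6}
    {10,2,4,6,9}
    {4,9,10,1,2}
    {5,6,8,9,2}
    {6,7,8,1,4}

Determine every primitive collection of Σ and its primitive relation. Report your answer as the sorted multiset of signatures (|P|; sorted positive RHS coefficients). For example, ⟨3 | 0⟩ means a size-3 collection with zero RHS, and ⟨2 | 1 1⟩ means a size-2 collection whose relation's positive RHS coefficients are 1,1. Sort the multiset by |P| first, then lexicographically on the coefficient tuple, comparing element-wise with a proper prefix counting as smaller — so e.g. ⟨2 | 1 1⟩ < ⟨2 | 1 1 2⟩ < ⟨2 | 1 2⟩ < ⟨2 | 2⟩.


8 collections generate NE(X_Σ); each relation:

  P={3,9}:  v_{3} + v_{9} = 0  ⟹  sig = ⟨2 | 0⟩
  P={8,10}:  v_{8} + v_{10} = 0  ⟹  sig = ⟨2 | 0⟩
  P={4,5}:  v_{4} + v_{5} = v_{2}  ⟹  sig = ⟨2 | 1⟩
  P={3,7}:  v_{3} + v_{7} = v_{4} + v_{8}  ⟹  sig = ⟨2 | 1 1⟩
  P={7,10}:  v_{7} + v_{10} = v_{4} + v_{9}  ⟹  sig = ⟨2 | 1 1⟩
  P={5,7}:  v_{5} + v_{7} = v_{2} + v_{8} + v_{9}  ⟹  sig = ⟨2 | 1 1 1⟩
  P={1,2,6}:  v_{1} + v_{2} + v_{6} = 0  ⟹  sig = ⟨3 | 0⟩
  P={4,8,9}:  v_{4} + v_{8} + v_{9} = v_{7}  ⟹  sig = ⟨3 | 1⟩

so the primitive-relation signature multiset is
    |P|=2: 6 collections, coeffs (), (), (1), (1,1), (1,1), (1,1,1)
    |P|=3: 2 collections, coeffs (), (1)


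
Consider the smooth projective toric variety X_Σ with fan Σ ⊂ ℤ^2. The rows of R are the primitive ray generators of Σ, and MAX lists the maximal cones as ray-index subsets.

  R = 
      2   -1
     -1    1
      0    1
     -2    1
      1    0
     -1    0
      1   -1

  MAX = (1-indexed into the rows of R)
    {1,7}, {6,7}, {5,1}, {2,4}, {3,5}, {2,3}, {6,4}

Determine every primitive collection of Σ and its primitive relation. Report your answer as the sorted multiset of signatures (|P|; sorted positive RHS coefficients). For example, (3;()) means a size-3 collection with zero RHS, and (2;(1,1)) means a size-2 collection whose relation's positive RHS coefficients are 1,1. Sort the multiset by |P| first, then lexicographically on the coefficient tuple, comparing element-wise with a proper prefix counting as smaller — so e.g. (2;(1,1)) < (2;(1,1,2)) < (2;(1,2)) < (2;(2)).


14 minimal non-faces of Δ(Σ) (on 7 rays):

  P = {1,4}:  v_{1} + v_{4} = 0  ⇒ sig = (2;())
  P = {2,7}:  v_{2} + v_{7} = 0  ⇒ sig = (2;())
  P = {5,6}:  v_{5} + v_{6} = 0  ⇒ sig = (2;())
  P = {1,2}:  v_{1} + v_{2} = v_{5}  ⇒ sig = (2;(1))
  P = {1,6}:  v_{1} + v_{6} = v_{7}  ⇒ sig = (2;(1))
  P = {2,5}:  v_{2} + v_{5} = v_{3}  ⇒ sig = (2;(1))
  P = {2,6}:  v_{2} + v_{6} = v_{4}  ⇒ sig = (2;(1))
  P = {3,6}:  v_{3} + v_{6} = v_{2}  ⇒ sig = (2;(1))
  P = {3,7}:  v_{3} + v_{7} = v_{5}  ⇒ sig = (2;(1))
  P = {4,5}:  v_{4} + v_{5} = v_{2}  ⇒ sig = (2;(1))
  P = {4,7}:  v_{4} + v_{7} = v_{6}  ⇒ sig = (2;(1))
  P = {5,7}:  v_{5} + v_{7} = v_{1}  ⇒ sig = (2;(1))
  P = {1,3}:  v_{1} + v_{3} = 2·v_{5}  ⇒ sig = (2;(2))
  P = {3,4}:  v_{3} + v_{4} = 2·v_{2}  ⇒ sig = (2;(2))

Hence PRS(X_Σ) =
    |P|=2: 14 collections, coeffs (), (), (), (1), (1), (1), (1), (1), (1), (1), (1), (1), (2), (2)


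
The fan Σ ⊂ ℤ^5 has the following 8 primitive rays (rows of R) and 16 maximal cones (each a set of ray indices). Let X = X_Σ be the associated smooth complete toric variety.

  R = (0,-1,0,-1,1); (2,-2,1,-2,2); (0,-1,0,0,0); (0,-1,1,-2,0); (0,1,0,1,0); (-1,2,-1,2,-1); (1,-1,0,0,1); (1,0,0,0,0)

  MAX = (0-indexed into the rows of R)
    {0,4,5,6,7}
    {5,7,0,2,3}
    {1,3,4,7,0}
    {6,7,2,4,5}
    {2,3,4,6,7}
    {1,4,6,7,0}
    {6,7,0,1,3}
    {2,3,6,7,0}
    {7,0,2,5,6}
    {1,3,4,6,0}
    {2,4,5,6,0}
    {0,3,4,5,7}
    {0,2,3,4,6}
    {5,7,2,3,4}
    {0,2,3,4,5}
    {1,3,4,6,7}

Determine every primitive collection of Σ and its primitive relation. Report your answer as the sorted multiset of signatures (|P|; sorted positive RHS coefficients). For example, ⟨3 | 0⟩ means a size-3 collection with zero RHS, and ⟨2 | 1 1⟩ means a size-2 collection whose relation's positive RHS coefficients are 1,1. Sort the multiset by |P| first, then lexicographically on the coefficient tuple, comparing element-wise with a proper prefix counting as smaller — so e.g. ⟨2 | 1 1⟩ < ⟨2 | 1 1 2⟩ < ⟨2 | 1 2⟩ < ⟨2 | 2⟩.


5 minimal non-faces of Δ(Σ) (on 8 rays):

  • {1,5}:  v_{1} + v_{5} = v_{0} + v_{4} + v_{7}  →  sig = ⟨2 | 1 1 1⟩
  • {1,2}:  v_{1} + v_{2} = v_{3} + 2·v_{6}  →  sig = ⟨2 | 1 2⟩
  • {3,5,6}:  v_{3} + v_{5} + v_{6} = 0  →  sig = ⟨3 | 0⟩
  • {0,2,4,7}:  v_{0} + v_{2} + v_{4} + v_{7} = v_{6}  →  sig = ⟨4 | 1⟩
  • {0,3,4,6,7}:  v_{0} + v_{3} + v_{4} + v_{6} + v_{7} = v_{1}  →  sig = ⟨5 | 1⟩

so the primitive-relation signature multiset is
    |P|=2: 2 collections, coeffs (1,1,1), (1,2)
    |P|=3: 1 collection, coeffs ()
    |P|=4: 1 collection, coeffs (1)
    |P|=5: 1 collection, coeffs (1)


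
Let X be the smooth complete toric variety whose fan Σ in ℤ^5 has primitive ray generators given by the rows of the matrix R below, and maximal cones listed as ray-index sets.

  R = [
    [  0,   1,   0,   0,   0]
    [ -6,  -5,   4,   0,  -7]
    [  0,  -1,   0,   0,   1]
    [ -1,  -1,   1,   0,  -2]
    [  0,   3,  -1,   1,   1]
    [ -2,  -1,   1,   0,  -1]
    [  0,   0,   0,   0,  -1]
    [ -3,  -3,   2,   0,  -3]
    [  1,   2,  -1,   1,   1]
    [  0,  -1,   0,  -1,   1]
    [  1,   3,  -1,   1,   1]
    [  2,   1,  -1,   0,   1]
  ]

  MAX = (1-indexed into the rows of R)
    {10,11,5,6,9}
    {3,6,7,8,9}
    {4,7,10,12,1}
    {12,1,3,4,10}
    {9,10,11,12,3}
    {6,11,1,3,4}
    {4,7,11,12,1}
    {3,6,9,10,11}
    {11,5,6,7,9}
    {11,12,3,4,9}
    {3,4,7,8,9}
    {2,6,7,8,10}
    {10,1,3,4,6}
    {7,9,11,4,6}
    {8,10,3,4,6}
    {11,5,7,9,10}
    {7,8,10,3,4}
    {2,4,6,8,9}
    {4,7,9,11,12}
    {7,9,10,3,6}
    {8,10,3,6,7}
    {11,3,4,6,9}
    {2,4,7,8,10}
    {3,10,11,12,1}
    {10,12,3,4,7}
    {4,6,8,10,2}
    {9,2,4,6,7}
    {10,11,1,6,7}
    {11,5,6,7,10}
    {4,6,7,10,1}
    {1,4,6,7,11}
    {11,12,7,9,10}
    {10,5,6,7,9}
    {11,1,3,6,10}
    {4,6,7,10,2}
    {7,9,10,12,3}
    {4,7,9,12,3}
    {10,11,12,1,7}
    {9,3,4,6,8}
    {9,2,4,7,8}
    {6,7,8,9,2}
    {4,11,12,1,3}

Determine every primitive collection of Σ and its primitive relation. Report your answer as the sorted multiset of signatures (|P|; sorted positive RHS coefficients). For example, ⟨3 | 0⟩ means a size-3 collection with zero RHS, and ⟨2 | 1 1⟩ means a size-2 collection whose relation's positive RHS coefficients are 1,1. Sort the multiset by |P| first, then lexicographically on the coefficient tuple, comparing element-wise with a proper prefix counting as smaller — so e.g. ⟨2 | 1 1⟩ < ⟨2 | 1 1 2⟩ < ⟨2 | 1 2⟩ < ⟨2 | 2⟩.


24 collections generate NE(X_Σ); each relation:

  P={6,12}:  v_{6} + v_{12} = 0  →  sig = ⟨2 | 0⟩
  P={1,9}:  v_{1} + v_{9} = v_{11}  →  sig = ⟨2 | 1⟩
  P={1,8}:  v_{1} + v_{8} = v_{4} + v_{6}  →  sig = ⟨2 | 1 1⟩
  P={2,12}:  v_{2} + v_{12} = v_{4} + v_{7} + v_{8}  →  sig = ⟨2 | 1 1 1⟩
  P={4,5}:  v_{4} + v_{5} = v_{6} + v_{7} + v_{11}  →  sig = ⟨2 | 1 1 1⟩
  P={8,11}:  v_{8} + v_{11} = v_{4} + v_{6} + v_{9}  →  sig = ⟨2 | 1 1 1⟩
  P={8,12}:  v_{8} + v_{12} = v_{3} + v_{4} + v_{7}  →  sig = ⟨2 | 1 1 1⟩
  P={5,12}:  v_{5} + v_{12} = v_{7} + v_{9} + v_{10} + v_{11}  →  sig = ⟨2 | 1 1 1 1⟩
  P={1,5}:  v_{1} + v_{5} = v_{6} + v_{7} + v_{10} + 2·v_{11}  →  sig = ⟨2 | 1 1 1 2⟩
  P={3,5}:  v_{3} + v_{5} = v_{6} + 2·v_{9} + v_{10}  →  sig = ⟨2 | 1 1 2⟩
  P={5,8}:  v_{5} + v_{8} = 2·v_{6} + v_{7} + v_{9}  →  sig = ⟨2 | 1 1 2⟩
  P={2,11}:  v_{2} + v_{11} = 2·v_{4} + 2·v_{6} + v_{7} + v_{9}  →  sig = ⟨2 | 1 1 2 2⟩
  P={2,5}:  v_{2} + v_{5} = v_{4} + 3·v_{6} + 2·v_{7} + v_{9}  →  sig = ⟨2 | 1 1 2 3⟩
  P={1,2}:  v_{1} + v_{2} = 2·v_{4} + 2·v_{6} + v_{7}  →  sig = ⟨2 | 1 2 2⟩
  P={2,3}:  v_{2} + v_{3} = 2·v_{8}  →  sig = ⟨2 | 2⟩
  P={1,3,7}:  v_{1} + v_{3} + v_{7} = 0  →  sig = ⟨3 | 0⟩
  P={4,9,10}:  v_{4} + v_{9} + v_{10} = 0  →  sig = ⟨3 | 0⟩
  P={3,7,11}:  v_{3} + v_{7} + v_{11} = v_{9}  →  sig = ⟨3 | 1⟩
  P={4,10,11}:  v_{4} + v_{10} + v_{11} = v_{1}  →  sig = ⟨3 | 1⟩
  P={2,9,10}:  v_{2} + v_{9} + v_{10} = v_{6} + v_{7} + v_{8}  →  sig = ⟨3 | 1 1 1⟩
  P={8,9,10}:  v_{8} + v_{9} + v_{10} = v_{3} + v_{6} + v_{7}  →  sig = ⟨3 | 1 1 1⟩
  P={3,4,6,7}:  v_{3} + v_{4} + v_{6} + v_{7} = v_{8}  →  sig = ⟨4 | 1⟩
  P={4,6,7,8}:  v_{4} + v_{6} + v_{7} + v_{8} = v_{2}  →  sig = ⟨4 | 1⟩
  P={6,7,9,10,11}:  v_{6} + v_{7} + v_{9} + v_{10} + v_{11} = v_{5}  →  sig = ⟨5 | 1⟩

Signatures (|P|; sorted positive RHS coefficients), sorted:
{ ⟨2 | 0⟩,  ⟨2 | 1⟩,  ⟨2 | 1 1⟩,  ⟨2 | 1 1 1⟩ ×4,  ⟨2 | 1 1 1 1⟩,  ⟨2 | 1 1 1 2⟩,  ⟨2 | 1 1 2⟩ ×2,  ⟨2 | 1 1 2 2⟩,  ⟨2 | 1 1 2 3⟩,  ⟨2 | 1 2 2⟩,  ⟨2 | 2⟩,  ⟨3 | 0⟩ ×2,  ⟨3 | 1⟩ ×2,  ⟨3 | 1 1 1⟩ ×2,  ⟨4 | 1⟩ ×2,  ⟨5 | 1⟩ }


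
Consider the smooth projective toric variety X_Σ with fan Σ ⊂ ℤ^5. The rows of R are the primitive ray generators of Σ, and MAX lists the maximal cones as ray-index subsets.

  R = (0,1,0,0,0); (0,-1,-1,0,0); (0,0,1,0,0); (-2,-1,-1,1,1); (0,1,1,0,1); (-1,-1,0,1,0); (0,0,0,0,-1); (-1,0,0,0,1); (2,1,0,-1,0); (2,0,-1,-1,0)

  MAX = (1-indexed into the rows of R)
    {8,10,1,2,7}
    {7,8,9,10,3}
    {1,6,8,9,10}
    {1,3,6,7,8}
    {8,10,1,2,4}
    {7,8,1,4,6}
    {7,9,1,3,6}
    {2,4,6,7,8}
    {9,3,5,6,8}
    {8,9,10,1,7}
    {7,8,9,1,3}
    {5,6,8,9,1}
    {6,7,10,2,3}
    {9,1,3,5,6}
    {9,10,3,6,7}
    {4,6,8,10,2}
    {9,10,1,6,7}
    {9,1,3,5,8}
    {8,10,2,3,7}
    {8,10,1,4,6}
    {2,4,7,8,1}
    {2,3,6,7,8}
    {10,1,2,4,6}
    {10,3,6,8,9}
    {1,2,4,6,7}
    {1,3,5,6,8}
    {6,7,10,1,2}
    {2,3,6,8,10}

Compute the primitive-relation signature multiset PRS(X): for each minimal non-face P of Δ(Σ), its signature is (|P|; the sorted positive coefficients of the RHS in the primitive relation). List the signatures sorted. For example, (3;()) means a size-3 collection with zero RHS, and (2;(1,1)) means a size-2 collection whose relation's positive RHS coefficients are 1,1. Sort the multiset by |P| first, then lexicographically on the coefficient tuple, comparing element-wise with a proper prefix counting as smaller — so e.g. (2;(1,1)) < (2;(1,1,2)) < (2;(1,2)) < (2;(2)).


14 collections generate NE(X_Σ); each relation:

  • {2,9}:  v_{2} + v_{9} = v_{10}  ⟹  sig = (2;(1))
  • {3,4}:  v_{3} + v_{4} = v_{6} + v_{8}  ⟹  sig = (2;(1,1))
  • {5,7}:  v_{5} + v_{7} = v_{1} + v_{3}  ⟹  sig = (2;(1,1))
  • {2,5}:  v_{2} + v_{5} = v_{6} + v_{8} + v_{9}  ⟹  sig = (2;(1,1,1))
  • {4,9}:  v_{4} + v_{9} = v_{1} + v_{6} + v_{8} + v_{10}  ⟹  sig = (2;(1,1,1,1))
  • {5,10}:  v_{5} + v_{10} = v_{6} + v_{8} + 2·v_{9}  ⟹  sig = (2;(1,1,2))
  • {4,5}:  v_{4} + v_{5} = v_{1} + 2·v_{6} + 2·v_{8} + v_{9}  ⟹  sig = (2;(1,1,2,2))
  • {1,2,3}:  v_{1} + v_{2} + v_{3} = 0  ⟹  sig = (3;())
  • {1,3,10}:  v_{1} + v_{3} + v_{10} = v_{9}  ⟹  sig = (3;(1))
  • {4,7,10}:  v_{4} + v_{7} + v_{10} = v_{1} + 2·v_{2}  ⟹  sig = (3;(1,2))
  • {6,7,8,9}:  v_{6} + v_{7} + v_{8} + v_{9} = 0  ⟹  sig = (4;())
  • {1,2,6,8}:  v_{1} + v_{2} + v_{6} + v_{8} = v_{4}  ⟹  sig = (4;(1))
  • {6,7,8,10}:  v_{6} + v_{7} + v_{8} + v_{10} = v_{2}  ⟹  sig = (4;(1))
  • {1,3,6,8,9}:  v_{1} + v_{3} + v_{6} + v_{8} + v_{9} = v_{5}  ⟹  sig = (5;(1))

Signatures (|P|; sorted positive RHS coefficients), sorted:
    (2;(1))
    (2;(1,1))
    (2;(1,1))
    (2;(1,1,1))
    (2;(1,1,1,1))
    (2;(1,1,2))
    (2;(1,1,2,2))
    (3;())
    (3;(1))
    (3;(1,2))
    (4;())
    (4;(1))
    (4;(1))
    (5;(1))


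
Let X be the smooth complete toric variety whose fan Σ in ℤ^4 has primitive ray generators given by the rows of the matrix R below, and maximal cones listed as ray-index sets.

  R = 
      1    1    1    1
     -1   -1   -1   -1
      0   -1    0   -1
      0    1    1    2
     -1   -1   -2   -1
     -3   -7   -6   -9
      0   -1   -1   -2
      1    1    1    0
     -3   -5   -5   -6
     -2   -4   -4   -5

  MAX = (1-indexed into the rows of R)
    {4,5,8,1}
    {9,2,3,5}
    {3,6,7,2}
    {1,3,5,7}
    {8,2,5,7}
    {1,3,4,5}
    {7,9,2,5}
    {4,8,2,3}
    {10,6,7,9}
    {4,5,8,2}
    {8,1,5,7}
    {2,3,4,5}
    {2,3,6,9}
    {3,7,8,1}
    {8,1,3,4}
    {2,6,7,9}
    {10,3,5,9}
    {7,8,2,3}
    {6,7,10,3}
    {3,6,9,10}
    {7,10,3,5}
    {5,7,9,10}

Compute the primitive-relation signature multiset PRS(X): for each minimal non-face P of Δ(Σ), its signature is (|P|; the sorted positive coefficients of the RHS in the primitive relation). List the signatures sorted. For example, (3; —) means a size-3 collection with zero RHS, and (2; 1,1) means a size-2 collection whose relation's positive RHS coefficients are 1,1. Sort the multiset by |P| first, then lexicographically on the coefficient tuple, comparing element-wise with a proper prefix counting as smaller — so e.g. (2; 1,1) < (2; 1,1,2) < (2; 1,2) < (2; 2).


Δ(Σ) — 10 vertices, 16 min non-faces:

  P = {1,2}:  v_{1} + v_{2} = 0  so sig = (2; —)
  P = {4,7}:  v_{4} + v_{7} = 0  so sig = (2; —)
  P = {1,9}:  v_{1} + v_{9} = v_{10}  so sig = (2; 1)
  P = {2,10}:  v_{2} + v_{10} = v_{9}  so sig = (2; 1)
  P = {4,6}:  v_{4} + v_{6} = v_{3} + v_{9}  so sig = (2; 1,1)
  P = {1,6}:  v_{1} + v_{6} = v_{3} + v_{7} + v_{10}  so sig = (2; 1,1,1)
  P = {1,10}:  v_{1} + v_{10} = v_{3} + v_{5} + v_{7}  so sig = (2; 1,1,1)
  P = {4,10}:  v_{4} + v_{10} = v_{2} + v_{3} + v_{5}  so sig = (2; 1,1,1)
  P = {4,9}:  v_{4} + v_{9} = 2·v_{2} + v_{3} + v_{5}  so sig = (2; 1,1,2)
  P = {8,10}:  v_{8} + v_{10} = v_{2} + 2·v_{7}  so sig = (2; 1,2)
  P = {6,8}:  v_{6} + v_{8} = 2·v_{2} + v_{3} + 3·v_{7}  so sig = (2; 1,2,3)
  P = {5,6}:  v_{5} + v_{6} = 2·v_{10}  so sig = (2; 2)
  P = {8,9}:  v_{8} + v_{9} = 2·v_{2} + 2·v_{7}  so sig = (2; 2,2)
  P = {3,5,8}:  v_{3} + v_{5} + v_{8} = v_{7}  so sig = (3; 1)
  P = {3,7,9}:  v_{3} + v_{7} + v_{9} = v_{6}  so sig = (3; 1)
  P = {2,3,5,7}:  v_{2} + v_{3} + v_{5} + v_{7} = v_{10}  so sig = (4; 1)

Sorted signature multiset PRS(X):
    |P|=2: 13 collections, coeffs (), (), (1), (1), (1,1), (1,1,1), (1,1,1), (1,1,1), (1,1,2), (1,2), (1,2,3), (2), (2,2)
    |P|=3: 2 collections, coeffs (1), (1)
    |P|=4: 1 collection, coeffs (1)


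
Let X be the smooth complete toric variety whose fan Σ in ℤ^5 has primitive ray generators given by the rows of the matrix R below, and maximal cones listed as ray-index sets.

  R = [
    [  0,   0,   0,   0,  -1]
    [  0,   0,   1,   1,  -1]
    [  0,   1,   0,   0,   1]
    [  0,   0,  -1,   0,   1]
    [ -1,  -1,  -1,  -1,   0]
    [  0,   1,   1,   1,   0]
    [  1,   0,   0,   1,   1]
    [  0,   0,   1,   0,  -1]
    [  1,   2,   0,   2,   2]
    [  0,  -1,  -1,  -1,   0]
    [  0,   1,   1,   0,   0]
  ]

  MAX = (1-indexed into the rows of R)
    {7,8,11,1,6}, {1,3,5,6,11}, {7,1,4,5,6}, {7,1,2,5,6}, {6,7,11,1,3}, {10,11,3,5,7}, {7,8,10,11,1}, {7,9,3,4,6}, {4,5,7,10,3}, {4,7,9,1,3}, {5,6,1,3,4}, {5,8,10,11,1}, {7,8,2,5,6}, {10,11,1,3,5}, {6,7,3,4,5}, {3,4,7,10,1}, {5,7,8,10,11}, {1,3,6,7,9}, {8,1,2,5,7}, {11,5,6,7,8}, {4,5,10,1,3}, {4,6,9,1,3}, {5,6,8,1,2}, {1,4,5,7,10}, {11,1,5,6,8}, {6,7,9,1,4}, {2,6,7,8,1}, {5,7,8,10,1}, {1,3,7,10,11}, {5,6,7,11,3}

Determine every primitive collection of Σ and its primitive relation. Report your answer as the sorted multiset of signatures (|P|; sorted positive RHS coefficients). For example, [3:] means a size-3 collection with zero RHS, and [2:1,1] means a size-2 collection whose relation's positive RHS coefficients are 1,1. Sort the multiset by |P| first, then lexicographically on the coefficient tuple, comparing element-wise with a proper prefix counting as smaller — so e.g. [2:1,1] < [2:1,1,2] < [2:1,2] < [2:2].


Σ has 17 primitive collections:

  P={4,8}:  v_{4} + v_{8} = 0 — sig = [2:]
  P={6,10}:  v_{6} + v_{10} = 0 — sig = [2:]
  P={2,3}:  v_{2} + v_{3} = v_{6} — sig = [2:1]
  P={3,8}:  v_{3} + v_{8} = v_{11} — sig = [2:1]
  P={4,11}:  v_{4} + v_{11} = v_{3} — sig = [2:1]
  P={2,11}:  v_{2} + v_{11} = v_{6} + v_{8} — sig = [2:1,1]
  P={2,4}:  v_{2} + v_{4} = v_{1} + v_{5} + v_{6} + v_{7} — sig = [2:1,1,1,1]
  P={2,10}:  v_{2} + v_{10} = v_{1} + v_{5} + v_{7} + v_{8} — sig = [2:1,1,1,1]
  P={8,9}:  v_{8} + v_{9} = v_{1} + v_{3} + v_{6} + v_{7} — sig = [2:1,1,1,1]
  P={9,10}:  v_{9} + v_{10} = v_{1} + v_{3} + v_{4} + v_{7} — sig = [2:1,1,1,1]
  P={2,9}:  v_{2} + v_{9} = v_{1} + v_{4} + 2·v_{6} + v_{7} — sig = [2:1,1,1,2]
  P={9,11}:  v_{9} + v_{11} = v_{1} + 2·v_{3} + v_{6} + v_{7} — sig = [2:1,1,1,2]
  P={5,9}:  v_{5} + v_{9} = 2·v_{4} + v_{6} — sig = [2:1,2]
  P={1,5,7,11}:  v_{1} + v_{5} + v_{7} + v_{11} = 0 — sig = [4:]
  P={1,3,5,7}:  v_{1} + v_{3} + v_{5} + v_{7} = v_{4} — sig = [4:1]
  P={1,3,4,6,7}:  v_{1} + v_{3} + v_{4} + v_{6} + v_{7} = v_{9} — sig = [5:1]
  P={1,5,6,7,8}:  v_{1} + v_{5} + v_{6} + v_{7} + v_{8} = v_{2} — sig = [5:1]

so the primitive-relation signature multiset is
{ [2:] ×2,  [2:1] ×3,  [2:1,1],  [2:1,1,1,1] ×4,  [2:1,1,1,2] ×2,  [2:1,2],  [4:],  [4:1],  [5:1] ×2 }


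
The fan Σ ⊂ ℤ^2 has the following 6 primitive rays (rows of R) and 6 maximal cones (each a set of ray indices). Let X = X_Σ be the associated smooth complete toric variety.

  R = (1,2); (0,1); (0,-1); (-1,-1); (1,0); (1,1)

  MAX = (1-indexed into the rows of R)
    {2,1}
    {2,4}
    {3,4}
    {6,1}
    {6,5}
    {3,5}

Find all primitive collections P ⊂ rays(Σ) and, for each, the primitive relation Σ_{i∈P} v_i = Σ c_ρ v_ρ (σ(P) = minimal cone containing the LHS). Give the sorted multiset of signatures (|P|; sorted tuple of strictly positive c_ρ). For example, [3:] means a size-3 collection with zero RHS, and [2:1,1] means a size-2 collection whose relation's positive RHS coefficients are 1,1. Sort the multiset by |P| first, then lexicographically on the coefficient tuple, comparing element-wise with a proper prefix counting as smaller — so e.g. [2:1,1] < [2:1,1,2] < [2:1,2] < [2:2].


Minimal non-faces — 9 found among 6 rays, 6 max cones:

  P = {2,3}:  v_{2} + v_{3} = 0  ⇒ sig = [2:]
  P = {4,6}:  v_{4} + v_{6} = 0  ⇒ sig = [2:]
  P = {1,3}:  v_{1} + v_{3} = v_{6}  ⇒ sig = [2:1]
  P = {1,4}:  v_{1} + v_{4} = v_{2}  ⇒ sig = [2:1]
  P = {2,5}:  v_{2} + v_{5} = v_{6}  ⇒ sig = [2:1]
  P = {2,6}:  v_{2} + v_{6} = v_{1}  ⇒ sig = [2:1]
  P = {3,6}:  v_{3} + v_{6} = v_{5}  ⇒ sig = [2:1]
  P = {4,5}:  v_{4} + v_{5} = v_{3}  ⇒ sig = [2:1]
  P = {1,5}:  v_{1} + v_{5} = 2·v_{6}  ⇒ sig = [2:2]

Sorted signature multiset PRS(X):
{ [2:] ×2,  [2:1] ×6,  [2:2] }


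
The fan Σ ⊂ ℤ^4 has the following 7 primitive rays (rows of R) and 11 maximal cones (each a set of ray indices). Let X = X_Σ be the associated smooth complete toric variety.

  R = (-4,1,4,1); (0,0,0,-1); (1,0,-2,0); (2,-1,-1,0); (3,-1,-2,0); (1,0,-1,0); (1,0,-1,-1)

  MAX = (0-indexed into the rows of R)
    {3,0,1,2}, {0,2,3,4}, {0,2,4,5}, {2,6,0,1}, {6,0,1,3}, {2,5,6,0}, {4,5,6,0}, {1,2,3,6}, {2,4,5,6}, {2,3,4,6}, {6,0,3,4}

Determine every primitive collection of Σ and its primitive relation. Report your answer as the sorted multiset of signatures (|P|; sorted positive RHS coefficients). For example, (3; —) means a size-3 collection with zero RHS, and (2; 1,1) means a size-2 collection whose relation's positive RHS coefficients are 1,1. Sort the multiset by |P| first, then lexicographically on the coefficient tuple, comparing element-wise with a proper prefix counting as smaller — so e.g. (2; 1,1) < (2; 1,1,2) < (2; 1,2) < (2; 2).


The 5 primitive collections of Σ (r=7, n=4):

  P={1,5}:  v_{1} + v_{5} = v_{6} — sig = (2; 1)
  P={3,5}:  v_{3} + v_{5} = v_{4} — sig = (2; 1)
  P={1,4}:  v_{1} + v_{4} = v_{3} + v_{6} — sig = (2; 1,1)
  P={0,2,3,6}:  v_{0} + v_{2} + v_{3} + v_{6} = 0 — sig = (4; —)
  P={0,2,4,6}:  v_{0} + v_{2} + v_{4} + v_{6} = v_{5} — sig = (4; 1)

Signatures (|P|; sorted positive RHS coefficients), sorted:
[(2; 1), (2; 1), (2; 1,1), (4; —), (4; 1)]


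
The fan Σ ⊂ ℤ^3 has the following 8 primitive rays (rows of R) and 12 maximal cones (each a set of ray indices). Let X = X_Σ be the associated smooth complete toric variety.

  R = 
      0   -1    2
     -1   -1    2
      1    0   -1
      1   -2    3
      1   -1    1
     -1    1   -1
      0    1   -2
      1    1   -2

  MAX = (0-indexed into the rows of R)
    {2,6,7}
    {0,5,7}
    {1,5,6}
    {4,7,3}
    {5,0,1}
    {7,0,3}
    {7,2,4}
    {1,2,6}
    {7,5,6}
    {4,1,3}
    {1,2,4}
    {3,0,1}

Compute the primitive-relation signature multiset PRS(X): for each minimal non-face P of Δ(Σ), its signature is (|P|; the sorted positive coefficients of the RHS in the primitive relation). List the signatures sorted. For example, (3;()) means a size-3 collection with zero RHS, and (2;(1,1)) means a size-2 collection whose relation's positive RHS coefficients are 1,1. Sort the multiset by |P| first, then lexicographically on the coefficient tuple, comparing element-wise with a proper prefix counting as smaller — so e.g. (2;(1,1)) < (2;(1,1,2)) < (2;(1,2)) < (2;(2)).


Primitive collections (10):

  {0,6}:  v_{0} + v_{6} = 0  →  sig = (2;())
  {1,7}:  v_{1} + v_{7} = 0  →  sig = (2;())
  {4,5}:  v_{4} + v_{5} = 0  →  sig = (2;())
  {0,2}:  v_{0} + v_{2} = v_{4}  →  sig = (2;(1))
  {0,4}:  v_{0} + v_{4} = v_{3}  →  sig = (2;(1))
  {2,5}:  v_{2} + v_{5} = v_{6}  →  sig = (2;(1))
  {3,5}:  v_{3} + v_{5} = v_{0}  →  sig = (2;(1))
  {3,6}:  v_{3} + v_{6} = v_{4}  →  sig = (2;(1))
  {4,6}:  v_{4} + v_{6} = v_{2}  →  sig = (2;(1))
  {2,3}:  v_{2} + v_{3} = 2·v_{4}  →  sig = (2;(2))

Signatures (|P|; sorted positive RHS coefficients), sorted:
[(2;()), (2;()), (2;()), (2;(1)), (2;(1)), (2;(1)), (2;(1)), (2;(1)), (2;(1)), (2;(2))]


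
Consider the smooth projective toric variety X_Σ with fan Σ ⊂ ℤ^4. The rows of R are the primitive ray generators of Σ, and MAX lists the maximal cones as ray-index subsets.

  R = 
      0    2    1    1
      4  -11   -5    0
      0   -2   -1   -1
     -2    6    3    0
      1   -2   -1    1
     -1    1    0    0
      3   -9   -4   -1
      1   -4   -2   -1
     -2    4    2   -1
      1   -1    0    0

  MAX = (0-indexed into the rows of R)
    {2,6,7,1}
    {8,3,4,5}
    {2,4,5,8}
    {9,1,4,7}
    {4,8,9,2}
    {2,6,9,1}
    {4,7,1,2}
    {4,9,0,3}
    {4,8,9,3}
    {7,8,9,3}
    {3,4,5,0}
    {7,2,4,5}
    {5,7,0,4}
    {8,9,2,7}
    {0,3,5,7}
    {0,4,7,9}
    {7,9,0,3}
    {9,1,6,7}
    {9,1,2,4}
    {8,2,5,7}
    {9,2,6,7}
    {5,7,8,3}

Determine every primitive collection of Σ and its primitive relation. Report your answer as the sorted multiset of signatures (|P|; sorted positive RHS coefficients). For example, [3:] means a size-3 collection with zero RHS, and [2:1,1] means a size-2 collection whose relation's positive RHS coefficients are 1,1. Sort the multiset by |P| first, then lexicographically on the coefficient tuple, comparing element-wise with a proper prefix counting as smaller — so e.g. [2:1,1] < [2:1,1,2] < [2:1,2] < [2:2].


|primitive collections| = 17. Relations:

  {0,2}:  v_{0} + v_{2} = 0  ⟹  sig = [2:]
  {5,9}:  v_{5} + v_{9} = 0  ⟹  sig = [2:]
  {0,8}:  v_{0} + v_{8} = v_{3}  ⟹  sig = [2:1]
  {2,3}:  v_{2} + v_{3} = v_{8}  ⟹  sig = [2:1]
  {4,6}:  v_{4} + v_{6} = v_{1}  ⟹  sig = [2:1]
  {3,6}:  v_{3} + v_{6} = v_{2} + v_{9}  ⟹  sig = [2:1,1]
  {0,6}:  v_{0} + v_{6} = v_{4} + v_{7} + v_{9}  ⟹  sig = [2:1,1,1]
  {1,3}:  v_{1} + v_{3} = v_{2} + v_{4} + v_{9}  ⟹  sig = [2:1,1,1]
  {5,6}:  v_{5} + v_{6} = v_{2} + v_{4} + v_{7}  ⟹  sig = [2:1,1,1]
  {0,1}:  v_{0} + v_{1} = 2·v_{4} + v_{7} + v_{9}  ⟹  sig = [2:1,1,2]
  {1,5}:  v_{1} + v_{5} = v_{2} + 2·v_{4} + v_{7}  ⟹  sig = [2:1,1,2]
  {1,8}:  v_{1} + v_{8} = 2·v_{2} + v_{4} + v_{9}  ⟹  sig = [2:1,1,2]
  {6,8}:  v_{6} + v_{8} = 2·v_{2} + v_{9}  ⟹  sig = [2:1,2]
  {3,4,7}:  v_{3} + v_{4} + v_{7} = 0  ⟹  sig = [3:]
  {4,7,8}:  v_{4} + v_{7} + v_{8} = v_{2}  ⟹  sig = [3:1]
  {2,4,7,9}:  v_{2} + v_{4} + v_{7} + v_{9} = v_{6}  ⟹  sig = [4:1]
  {1,2,7,9}:  v_{1} + v_{2} + v_{7} + v_{9} = 2·v_{6}  ⟹  sig = [4:2]

Hence PRS(X_Σ) =
[[2:], [2:], [2:1], [2:1], [2:1], [2:1,1], [2:1,1,1], [2:1,1,1], [2:1,1,1], [2:1,1,2], [2:1,1,2], [2:1,1,2], [2:1,2], [3:], [3:1], [4:1], [4:2]]


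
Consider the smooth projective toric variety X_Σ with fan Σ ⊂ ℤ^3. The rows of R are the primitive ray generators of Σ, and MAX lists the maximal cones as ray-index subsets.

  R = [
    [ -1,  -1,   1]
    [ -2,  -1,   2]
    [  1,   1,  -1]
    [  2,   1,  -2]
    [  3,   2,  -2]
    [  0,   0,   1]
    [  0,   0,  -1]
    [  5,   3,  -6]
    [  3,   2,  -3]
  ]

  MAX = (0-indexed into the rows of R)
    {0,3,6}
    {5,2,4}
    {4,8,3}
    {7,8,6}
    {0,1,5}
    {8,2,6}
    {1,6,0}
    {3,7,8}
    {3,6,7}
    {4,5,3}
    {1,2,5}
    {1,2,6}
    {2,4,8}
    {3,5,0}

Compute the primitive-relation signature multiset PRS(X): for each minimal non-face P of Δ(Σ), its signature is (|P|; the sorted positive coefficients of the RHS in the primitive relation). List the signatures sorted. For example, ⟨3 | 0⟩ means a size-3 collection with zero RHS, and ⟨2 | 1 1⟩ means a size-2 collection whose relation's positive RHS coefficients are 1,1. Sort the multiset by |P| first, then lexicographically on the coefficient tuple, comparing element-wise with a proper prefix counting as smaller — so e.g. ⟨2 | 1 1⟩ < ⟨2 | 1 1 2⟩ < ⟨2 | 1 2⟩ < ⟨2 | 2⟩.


16 minimal non-faces of Δ(Σ) (on 9 rays):

  {0,2}:  v_{0} + v_{2} = 0  ⇒ sig = ⟨2 | 0⟩
  {1,3}:  v_{1} + v_{3} = 0  ⇒ sig = ⟨2 | 0⟩
  {5,6}:  v_{5} + v_{6} = 0  ⇒ sig = ⟨2 | 0⟩
  {0,8}:  v_{0} + v_{8} = v_{3}  ⇒ sig = ⟨2 | 1⟩
  {1,8}:  v_{1} + v_{8} = v_{2}  ⇒ sig = ⟨2 | 1⟩
  {2,3}:  v_{2} + v_{3} = v_{8}  ⇒ sig = ⟨2 | 1⟩
  {4,6}:  v_{4} + v_{6} = v_{8}  ⇒ sig = ⟨2 | 1⟩
  {5,8}:  v_{5} + v_{8} = v_{4}  ⇒ sig = ⟨2 | 1⟩
  {0,4}:  v_{0} + v_{4} = v_{3} + v_{5}  ⇒ sig = ⟨2 | 1 1⟩
  {1,4}:  v_{1} + v_{4} = v_{2} + v_{5}  ⇒ sig = ⟨2 | 1 1⟩
  {1,7}:  v_{1} + v_{7} = v_{6} + v_{8}  ⇒ sig = ⟨2 | 1 1⟩
  {5,7}:  v_{5} + v_{7} = v_{3} + v_{8}  ⇒ sig = ⟨2 | 1 1⟩
  {0,7}:  v_{0} + v_{7} = 2·v_{3} + v_{6}  ⇒ sig = ⟨2 | 1 2⟩
  {2,7}:  v_{2} + v_{7} = v_{6} + 2·v_{8}  ⇒ sig = ⟨2 | 1 2⟩
  {4,7}:  v_{4} + v_{7} = v_{3} + 2·v_{8}  ⇒ sig = ⟨2 | 1 2⟩
  {3,6,8}:  v_{3} + v_{6} + v_{8} = v_{7}  ⇒ sig = ⟨3 | 1⟩

Signatures (|P|; sorted positive RHS coefficients), sorted:
    |P|=2: 15 collections, coeffs (), (), (), (1), (1), (1), (1), (1), (1,1), (1,1), (1,1), (1,1), (1,2), (1,2), (1,2)
    |P|=3: 1 collection, coeffs (1)


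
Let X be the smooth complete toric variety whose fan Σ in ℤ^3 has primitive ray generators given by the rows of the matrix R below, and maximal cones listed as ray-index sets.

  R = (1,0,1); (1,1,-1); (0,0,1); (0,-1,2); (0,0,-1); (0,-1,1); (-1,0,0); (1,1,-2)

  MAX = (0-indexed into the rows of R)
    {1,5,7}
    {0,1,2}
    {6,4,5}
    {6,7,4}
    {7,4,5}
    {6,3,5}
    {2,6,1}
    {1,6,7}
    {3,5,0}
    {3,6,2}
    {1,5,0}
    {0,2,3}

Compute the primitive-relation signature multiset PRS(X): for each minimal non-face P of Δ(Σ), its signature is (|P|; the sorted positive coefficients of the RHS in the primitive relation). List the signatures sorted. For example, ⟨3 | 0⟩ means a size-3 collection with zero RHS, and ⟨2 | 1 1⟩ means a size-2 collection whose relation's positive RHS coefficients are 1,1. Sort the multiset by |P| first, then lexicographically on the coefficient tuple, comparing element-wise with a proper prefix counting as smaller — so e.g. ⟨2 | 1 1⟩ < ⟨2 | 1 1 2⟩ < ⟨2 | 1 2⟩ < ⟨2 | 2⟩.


12 minimal non-faces of Δ(Σ) (on 8 rays):

  {2,4}:  v_{2} + v_{4} = 0  ⇒ sig = ⟨2 | 0⟩
  {0,6}:  v_{0} + v_{6} = v_{2}  ⇒ sig = ⟨2 | 1⟩
  {1,3}:  v_{1} + v_{3} = v_{0}  ⇒ sig = ⟨2 | 1⟩
  {1,4}:  v_{1} + v_{4} = v_{7}  ⇒ sig = ⟨2 | 1⟩
  {2,5}:  v_{2} + v_{5} = v_{3}  ⇒ sig = ⟨2 | 1⟩
  {2,7}:  v_{2} + v_{7} = v_{1}  ⇒ sig = ⟨2 | 1⟩
  {3,4}:  v_{3} + v_{4} = v_{5}  ⇒ sig = ⟨2 | 1⟩
  {0,4}:  v_{0} + v_{4} = v_{1} + v_{5}  ⇒ sig = ⟨2 | 1 1⟩
  {3,7}:  v_{3} + v_{7} = v_{1} + v_{5}  ⇒ sig = ⟨2 | 1 1⟩
  {0,7}:  v_{0} + v_{7} = 2·v_{1} + v_{5}  ⇒ sig = ⟨2 | 1 2⟩
  {1,5,6}:  v_{1} + v_{5} + v_{6} = 0  ⇒ sig = ⟨3 | 0⟩
  {5,6,7}:  v_{5} + v_{6} + v_{7} = v_{4}  ⇒ sig = ⟨3 | 1⟩

Signatures (|P|; sorted positive RHS coefficients), sorted:
    |P|=2: 10 collections, coeffs (), (1), (1), (1), (1), (1), (1), (1,1), (1,1), (1,2)
    |P|=3: 2 collections, coeffs (), (1)


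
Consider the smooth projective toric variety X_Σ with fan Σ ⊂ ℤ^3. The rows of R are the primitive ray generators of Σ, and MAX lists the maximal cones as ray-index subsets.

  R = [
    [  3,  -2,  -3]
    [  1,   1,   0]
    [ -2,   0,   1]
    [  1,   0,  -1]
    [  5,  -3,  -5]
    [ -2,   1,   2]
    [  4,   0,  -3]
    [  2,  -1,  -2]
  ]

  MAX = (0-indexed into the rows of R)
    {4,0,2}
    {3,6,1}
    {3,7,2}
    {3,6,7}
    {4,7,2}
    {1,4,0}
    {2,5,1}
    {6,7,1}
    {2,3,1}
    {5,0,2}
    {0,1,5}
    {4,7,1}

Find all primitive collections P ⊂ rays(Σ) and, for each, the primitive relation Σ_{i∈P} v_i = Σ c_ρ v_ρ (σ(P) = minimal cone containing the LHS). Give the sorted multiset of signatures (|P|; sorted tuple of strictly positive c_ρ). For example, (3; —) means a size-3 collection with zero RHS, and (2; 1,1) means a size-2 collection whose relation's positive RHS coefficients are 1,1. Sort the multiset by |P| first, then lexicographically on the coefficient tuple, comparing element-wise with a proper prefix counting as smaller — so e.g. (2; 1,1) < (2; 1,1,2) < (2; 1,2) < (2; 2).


Primitive collections (14):

  P = {5,7}:  v_{5} + v_{7} = 0  ⇒ sig = (2; —)
  P = {0,7}:  v_{0} + v_{7} = v_{4}  ⇒ sig = (2; 1)
  P = {4,5}:  v_{4} + v_{5} = v_{0}  ⇒ sig = (2; 1)
  P = {3,5}:  v_{3} + v_{5} = v_{1} + v_{2}  ⇒ sig = (2; 1,1)
  P = {5,6}:  v_{5} + v_{6} = v_{1} + v_{3}  ⇒ sig = (2; 1,1)
  P = {0,6}:  v_{0} + v_{6} = v_{1} + 3·v_{7}  ⇒ sig = (2; 1,3)
  P = {4,6}:  v_{4} + v_{6} = v_{1} + 4·v_{7}  ⇒ sig = (2; 1,4)
  P = {0,3}:  v_{0} + v_{3} = 2·v_{7}  ⇒ sig = (2; 2)
  P = {2,6}:  v_{2} + v_{6} = 2·v_{3}  ⇒ sig = (2; 2)
  P = {3,4}:  v_{3} + v_{4} = 3·v_{7}  ⇒ sig = (2; 3)
  P = {0,1,2}:  v_{0} + v_{1} + v_{2} = v_{7}  ⇒ sig = (3; 1)
  P = {1,2,7}:  v_{1} + v_{2} + v_{7} = v_{3}  ⇒ sig = (3; 1)
  P = {1,3,7}:  v_{1} + v_{3} + v_{7} = v_{6}  ⇒ sig = (3; 1)
  P = {1,2,4}:  v_{1} + v_{2} + v_{4} = 2·v_{7}  ⇒ sig = (3; 2)

Sorted signature multiset PRS(X):
    |P|=2: 10 collections, coeffs (), (1), (1), (1,1), (1,1), (1,3), (1,4), (2), (2), (3)
    |P|=3: 4 collections, coeffs (1), (1), (1), (2)


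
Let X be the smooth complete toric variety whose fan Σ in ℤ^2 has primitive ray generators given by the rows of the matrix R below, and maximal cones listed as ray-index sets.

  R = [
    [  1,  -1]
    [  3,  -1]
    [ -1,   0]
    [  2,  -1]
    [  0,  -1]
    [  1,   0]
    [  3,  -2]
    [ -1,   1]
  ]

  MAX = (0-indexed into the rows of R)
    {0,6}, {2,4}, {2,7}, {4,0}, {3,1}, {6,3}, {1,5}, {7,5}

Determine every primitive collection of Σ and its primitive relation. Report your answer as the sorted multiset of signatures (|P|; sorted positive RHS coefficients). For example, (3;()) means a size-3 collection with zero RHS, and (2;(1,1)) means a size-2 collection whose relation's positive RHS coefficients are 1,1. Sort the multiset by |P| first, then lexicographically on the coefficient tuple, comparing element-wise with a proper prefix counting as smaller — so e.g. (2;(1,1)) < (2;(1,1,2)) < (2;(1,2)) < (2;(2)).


20 minimal non-faces of Δ(Σ) (on 8 rays):

  • {0,7}:  v_{0} + v_{7} = 0  →  sig = (2;())
  • {2,5}:  v_{2} + v_{5} = 0  →  sig = (2;())
  • {0,2}:  v_{0} + v_{2} = v_{4}  →  sig = (2;(1))
  • {0,3}:  v_{0} + v_{3} = v_{6}  →  sig = (2;(1))
  • {0,5}:  v_{0} + v_{5} = v_{3}  →  sig = (2;(1))
  • {1,2}:  v_{1} + v_{2} = v_{3}  →  sig = (2;(1))
  • {1,4}:  v_{1} + v_{4} = v_{6}  →  sig = (2;(1))
  • {2,3}:  v_{2} + v_{3} = v_{0}  →  sig = (2;(1))
  • {3,5}:  v_{3} + v_{5} = v_{1}  →  sig = (2;(1))
  • {3,7}:  v_{3} + v_{7} = v_{5}  →  sig = (2;(1))
  • {4,5}:  v_{4} + v_{5} = v_{0}  →  sig = (2;(1))
  • {4,7}:  v_{4} + v_{7} = v_{2}  →  sig = (2;(1))
  • {6,7}:  v_{6} + v_{7} = v_{3}  →  sig = (2;(1))
  • {0,1}:  v_{0} + v_{1} = 2·v_{3}  →  sig = (2;(2))
  • {1,7}:  v_{1} + v_{7} = 2·v_{5}  →  sig = (2;(2))
  • {2,6}:  v_{2} + v_{6} = 2·v_{0}  →  sig = (2;(2))
  • {3,4}:  v_{3} + v_{4} = 2·v_{0}  →  sig = (2;(2))
  • {5,6}:  v_{5} + v_{6} = 2·v_{3}  →  sig = (2;(2))
  • {1,6}:  v_{1} + v_{6} = 3·v_{3}  →  sig = (2;(3))
  • {4,6}:  v_{4} + v_{6} = 3·v_{0}  →  sig = (2;(3))

Hence PRS(X_Σ) =
    |P|=2: 20 collections, coeffs (), (), (1), (1), (1), (1), (1), (1), (1), (1), (1), (1), (1), (2), (2), (2), (2), (2), (3), (3)


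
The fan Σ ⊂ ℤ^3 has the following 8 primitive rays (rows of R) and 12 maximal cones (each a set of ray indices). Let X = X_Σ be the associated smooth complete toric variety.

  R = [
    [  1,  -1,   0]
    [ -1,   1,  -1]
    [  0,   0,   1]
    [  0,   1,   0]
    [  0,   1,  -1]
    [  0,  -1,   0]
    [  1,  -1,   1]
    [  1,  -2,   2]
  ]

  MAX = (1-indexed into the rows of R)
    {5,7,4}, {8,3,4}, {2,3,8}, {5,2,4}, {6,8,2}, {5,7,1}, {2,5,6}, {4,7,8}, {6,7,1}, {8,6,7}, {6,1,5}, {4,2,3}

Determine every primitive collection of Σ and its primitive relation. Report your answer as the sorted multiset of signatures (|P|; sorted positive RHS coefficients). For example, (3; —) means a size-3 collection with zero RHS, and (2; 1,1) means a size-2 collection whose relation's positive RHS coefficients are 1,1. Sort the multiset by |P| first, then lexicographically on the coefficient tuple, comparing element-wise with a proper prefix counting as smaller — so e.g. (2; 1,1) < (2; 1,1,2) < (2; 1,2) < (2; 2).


12 minimal non-faces of Δ(Σ) (on 8 rays):

  P = {2,7}:  v_{2} + v_{7} = 0 ; sig = (2; —)
  P = {4,6}:  v_{4} + v_{6} = 0 ; sig = (2; —)
  P = {1,3}:  v_{1} + v_{3} = v_{7} ; sig = (2; 1)
  P = {3,5}:  v_{3} + v_{5} = v_{4} ; sig = (2; 1)
  P = {5,8}:  v_{5} + v_{8} = v_{7} ; sig = (2; 1)
  P = {1,2}:  v_{1} + v_{2} = v_{5} + v_{6} ; sig = (2; 1,1)
  P = {1,4}:  v_{1} + v_{4} = v_{5} + v_{7} ; sig = (2; 1,1)
  P = {3,6}:  v_{3} + v_{6} = v_{2} + v_{8} ; sig = (2; 1,1)
  P = {3,7}:  v_{3} + v_{7} = v_{4} + v_{8} ; sig = (2; 1,1)
  P = {1,8}:  v_{1} + v_{8} = v_{6} + 2·v_{7} ; sig = (2; 1,2)
  P = {2,4,8}:  v_{2} + v_{4} + v_{8} = v_{3} ; sig = (3; 1)
  P = {5,6,7}:  v_{5} + v_{6} + v_{7} = v_{1} ; sig = (3; 1)

Sorted signature multiset PRS(X):
[(2; —), (2; —), (2; 1), (2; 1), (2; 1), (2; 1,1), (2; 1,1), (2; 1,1), (2; 1,1), (2; 1,2), (3; 1), (3; 1)]


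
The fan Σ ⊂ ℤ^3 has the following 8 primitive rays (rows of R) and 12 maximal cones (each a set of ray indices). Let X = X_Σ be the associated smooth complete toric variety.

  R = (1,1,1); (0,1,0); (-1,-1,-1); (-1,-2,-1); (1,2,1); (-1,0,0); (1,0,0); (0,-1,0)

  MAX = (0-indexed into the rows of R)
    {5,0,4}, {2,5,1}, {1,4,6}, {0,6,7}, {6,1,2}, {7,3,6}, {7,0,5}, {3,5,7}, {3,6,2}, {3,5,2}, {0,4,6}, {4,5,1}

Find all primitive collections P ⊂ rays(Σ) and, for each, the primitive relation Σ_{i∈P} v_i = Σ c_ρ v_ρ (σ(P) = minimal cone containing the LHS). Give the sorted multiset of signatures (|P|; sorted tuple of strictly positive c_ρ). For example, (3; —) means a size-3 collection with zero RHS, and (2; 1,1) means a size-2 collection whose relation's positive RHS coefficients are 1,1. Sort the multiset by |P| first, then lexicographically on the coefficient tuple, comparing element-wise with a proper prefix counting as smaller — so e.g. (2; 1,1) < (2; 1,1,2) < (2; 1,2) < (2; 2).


Primitive collections (10):

  • {0,2}:  v_{0} + v_{2} = 0  ⟹  sig = (2; —)
  • {1,7}:  v_{1} + v_{7} = 0  ⟹  sig = (2; —)
  • {3,4}:  v_{3} + v_{4} = 0  ⟹  sig = (2; —)
  • {5,6}:  v_{5} + v_{6} = 0  ⟹  sig = (2; —)
  • {0,1}:  v_{0} + v_{1} = v_{4}  ⟹  sig = (2; 1)
  • {0,3}:  v_{0} + v_{3} = v_{7}  ⟹  sig = (2; 1)
  • {1,3}:  v_{1} + v_{3} = v_{2}  ⟹  sig = (2; 1)
  • {2,4}:  v_{2} + v_{4} = v_{1}  ⟹  sig = (2; 1)
  • {2,7}:  v_{2} + v_{7} = v_{3}  ⟹  sig = (2; 1)
  • {4,7}:  v_{4} + v_{7} = v_{0}  ⟹  sig = (2; 1)

Hence PRS(X_Σ) =
    |P|=2: 10 collections, coeffs (), (), (), (), (1), (1), (1), (1), (1), (1)
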